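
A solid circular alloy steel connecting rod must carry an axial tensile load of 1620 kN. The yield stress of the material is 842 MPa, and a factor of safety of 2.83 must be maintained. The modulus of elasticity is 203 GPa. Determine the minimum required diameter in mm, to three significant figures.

d = 83.3 mm

Allowable stress σ_allow = 842/2.83 = 297.5 MPa.
Required area A = F/σ_allow = 1620000/297.5 = 5445 mm².
A = πd²/4 → d = √(4A/π) = 83.26 mm.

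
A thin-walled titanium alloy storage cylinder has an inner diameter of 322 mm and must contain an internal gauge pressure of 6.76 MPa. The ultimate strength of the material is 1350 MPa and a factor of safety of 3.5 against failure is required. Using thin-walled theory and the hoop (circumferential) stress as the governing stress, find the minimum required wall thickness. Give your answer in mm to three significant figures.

σ_allow = 1350/3.5 = 385.7 MPa.
Hoop stress σ_h = pD/(2t), so t = pD/(2σ_allow) = 6.76×322/(2×385.7) = 2.822 mm.

t = 2.82 mm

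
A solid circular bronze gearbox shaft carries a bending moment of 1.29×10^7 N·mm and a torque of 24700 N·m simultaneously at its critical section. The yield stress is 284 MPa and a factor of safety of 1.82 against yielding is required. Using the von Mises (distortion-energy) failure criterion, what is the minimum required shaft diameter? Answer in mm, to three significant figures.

σ_allow = σ_y/n = 284/1.82 = 156.0 MPa.
For a solid shaft σ_b = 32M/(πd³) and τ = 16T/(πd³), so the von Mises stress is σ' = (16/πd³)·√(4M²+3T²).
√(4M²+3T²) = √(4×(1.290×10^7)² + 3×(2.470×10^7)²) = 4.996×10^7 N·mm.
d³ = 16×4.996×10^7/(π×156.0) = 1.631×10^6 mm³.
d = 117.7 mm.

d = 118 mm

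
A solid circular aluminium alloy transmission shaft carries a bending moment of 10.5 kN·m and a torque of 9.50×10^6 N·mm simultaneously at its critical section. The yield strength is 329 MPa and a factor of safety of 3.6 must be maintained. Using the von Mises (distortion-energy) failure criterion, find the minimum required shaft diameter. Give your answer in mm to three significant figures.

σ_allow = σ_y/n = 329/3.6 = 91.39 MPa.
For a solid shaft σ_b = 32M/(πd³) and τ = 16T/(πd³), so the von Mises stress is σ' = (16/πd³)·√(4M²+3T²).
√(4M²+3T²) = √(4×(1.050×10^7)² + 3×(9.500×10^6)²) = 2.668×10^7 N·mm.
d³ = 16×2.668×10^7/(π×91.39) = 1.487×10^6 mm³.
d = 114.1 mm.

d = 114 mm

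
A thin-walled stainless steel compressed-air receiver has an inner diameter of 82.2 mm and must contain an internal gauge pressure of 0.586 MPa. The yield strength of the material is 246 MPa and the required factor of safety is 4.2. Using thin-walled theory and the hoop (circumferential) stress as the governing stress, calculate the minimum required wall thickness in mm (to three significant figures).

t = 0.411 mm

σ_allow = 246/4.2 = 58.57 MPa.
Hoop stress σ_h = pD/(2t), so t = pD/(2σ_allow) = 0.586×82.2/(2×58.57) = 0.4112 mm.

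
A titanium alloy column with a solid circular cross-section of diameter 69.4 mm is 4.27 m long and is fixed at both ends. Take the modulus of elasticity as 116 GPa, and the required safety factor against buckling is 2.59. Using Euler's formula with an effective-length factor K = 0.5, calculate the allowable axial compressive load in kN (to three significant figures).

P_allow = 110 kN

I = πd⁴/64 = π×69.4⁴/64 = 1.139×10^6 mm⁴.
Effective length L_e = KL = 0.5×4.27 m = 2135 mm.
Euler critical load P_cr = π²EI/L_e² = π²×116000×1.139×10^6/2135² = 286000 N.
P_allow = P_cr/n = 286000/2.59 = 110400 N.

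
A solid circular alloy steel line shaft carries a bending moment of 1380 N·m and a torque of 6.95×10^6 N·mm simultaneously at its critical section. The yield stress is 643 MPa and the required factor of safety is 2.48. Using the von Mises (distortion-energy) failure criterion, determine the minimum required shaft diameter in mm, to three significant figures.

d = 62.4 mm

σ_allow = σ_y/n = 643/2.48 = 259.3 MPa.
For a solid shaft σ_b = 32M/(πd³) and τ = 16T/(πd³), so the von Mises stress is σ' = (16/πd³)·√(4M²+3T²).
√(4M²+3T²) = √(4×(1.380×10^6)² + 3×(6.950×10^6)²) = 1.235×10^7 N·mm.
d³ = 16×1.235×10^7/(π×259.3) = 242600 mm³.
d = 62.37 mm.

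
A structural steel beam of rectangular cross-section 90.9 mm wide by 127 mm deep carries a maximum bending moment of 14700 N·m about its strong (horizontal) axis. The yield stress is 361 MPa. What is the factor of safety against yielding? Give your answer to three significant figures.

Section modulus S = bh²/6 = 90.9×127²/6 = 244400 mm³.
σ = M/S = 1.4700×10^7/244400 = 60.16 MPa.
n = 361/60.16 = 6.001.

n = 6.00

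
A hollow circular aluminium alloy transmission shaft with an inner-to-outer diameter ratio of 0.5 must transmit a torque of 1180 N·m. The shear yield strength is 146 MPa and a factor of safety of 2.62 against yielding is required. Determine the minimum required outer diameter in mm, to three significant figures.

τ_allow = 146/2.62 = 55.73 MPa.
For a hollow shaft τ = 16T/[πd_o³(1−k⁴)] with k = 0.5, so 1−k⁴ = 0.9375.
d_o³ = 16T/[π τ_allow (1−k⁴)] = 16×1180000/(π×55.73×0.9375) = 115000 mm³.
d_o = 48.63 mm.

d_o = 48.6 mm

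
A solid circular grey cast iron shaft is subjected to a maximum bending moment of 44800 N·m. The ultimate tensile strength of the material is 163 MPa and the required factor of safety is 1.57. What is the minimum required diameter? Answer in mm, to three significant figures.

d = 164 mm

σ_allow = 163/1.57 = 103.8 MPa.
For a solid circular section σ = 32M/(πd³), so d³ = 32M/(π σ_allow) = 32×4.4800×10^7/(π×103.8) = 4.395×10^6 mm³.
d = 163.8 mm.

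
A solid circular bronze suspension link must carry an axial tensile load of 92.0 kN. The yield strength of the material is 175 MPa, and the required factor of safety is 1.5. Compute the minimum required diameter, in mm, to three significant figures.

Allowable stress σ_allow = 175/1.5 = 116.7 MPa.
Required area A = F/σ_allow = 92000/116.7 = 788.6 mm².
A = πd²/4 → d = √(4A/π) = 31.69 mm.

d = 31.7 mm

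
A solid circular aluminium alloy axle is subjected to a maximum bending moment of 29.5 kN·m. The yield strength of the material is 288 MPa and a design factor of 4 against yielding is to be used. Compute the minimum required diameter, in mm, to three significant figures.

σ_allow = 288/4 = 72.00 MPa.
For a solid circular section σ = 32M/(πd³), so d³ = 32M/(π σ_allow) = 32×2.9500×10^7/(π×72.00) = 4.173×10^6 mm³.
d = 161.0 mm.

d = 161 mm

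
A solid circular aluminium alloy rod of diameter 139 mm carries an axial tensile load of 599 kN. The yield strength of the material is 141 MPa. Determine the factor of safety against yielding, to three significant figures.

n = 3.57

A = πd²/4 = 15170 mm².
σ = F/A = 599000/15170 = 39.47 MPa.
n = 141/39.47 = 3.572.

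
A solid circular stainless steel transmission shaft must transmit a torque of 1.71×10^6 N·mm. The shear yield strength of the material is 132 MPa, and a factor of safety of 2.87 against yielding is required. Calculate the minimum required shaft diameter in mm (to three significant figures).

d = 57.4 mm

Allowable shear stress τ_allow = 132/2.87 = 45.99 MPa.
For a solid shaft τ = 16T/(πd³), so d³ = 16T/(π τ_allow) = 16×1710000/(π×45.99) = 189400 mm³.
d = (189400)^(1/3) = 57.42 mm.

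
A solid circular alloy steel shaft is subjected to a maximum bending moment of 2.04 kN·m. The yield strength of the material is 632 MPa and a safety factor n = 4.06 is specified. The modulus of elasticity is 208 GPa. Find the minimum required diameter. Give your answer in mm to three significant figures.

d = 51.1 mm

σ_allow = 632/4.06 = 155.7 MPa.
For a solid circular section σ = 32M/(πd³), so d³ = 32M/(π σ_allow) = 32×2040000/(π×155.7) = 133500 mm³.
d = 51.11 mm.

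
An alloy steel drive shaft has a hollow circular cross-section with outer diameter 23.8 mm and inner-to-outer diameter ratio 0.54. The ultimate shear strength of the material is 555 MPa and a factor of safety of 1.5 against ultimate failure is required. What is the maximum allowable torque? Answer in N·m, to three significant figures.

T_allow = 896 N·m

τ_allow = 555/1.5 = 370.0 MPa.
For a hollow shaft T_allow = τ_allow·πd_o³(1−k⁴)/16 with 1−k⁴ = 0.9150, so πd_o³(1−k⁴)/16 = 2422 mm³.
T_allow = 370.0×2422 = 896100 N·mm = 896.1 N·m.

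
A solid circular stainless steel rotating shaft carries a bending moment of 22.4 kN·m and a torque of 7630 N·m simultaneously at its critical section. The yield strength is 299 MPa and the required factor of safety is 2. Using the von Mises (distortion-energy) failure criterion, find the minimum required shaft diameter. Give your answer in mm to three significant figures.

σ_allow = σ_y/n = 299/2 = 149.5 MPa.
For a solid shaft σ_b = 32M/(πd³) and τ = 16T/(πd³), so the von Mises stress is σ' = (16/πd³)·√(4M²+3T²).
√(4M²+3T²) = √(4×(2.240×10^7)² + 3×(7.630×10^6)²) = 4.671×10^7 N·mm.
d³ = 16×4.671×10^7/(π×149.5) = 1.591×10^6 mm³.
d = 116.7 mm.

d = 117 mm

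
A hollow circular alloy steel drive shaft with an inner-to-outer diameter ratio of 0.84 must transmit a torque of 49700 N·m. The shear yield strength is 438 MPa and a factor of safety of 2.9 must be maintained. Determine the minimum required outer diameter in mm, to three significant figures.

d_o = 149 mm

τ_allow = 438/2.9 = 151.0 MPa.
For a hollow shaft τ = 16T/[πd_o³(1−k⁴)] with k = 0.84, so 1−k⁴ = 0.5021.
d_o³ = 16T/[π τ_allow (1−k⁴)] = 16×4.9700×10^7/(π×151.0×0.5021) = 3.338×10^6 mm³.
d_o = 149.4 mm.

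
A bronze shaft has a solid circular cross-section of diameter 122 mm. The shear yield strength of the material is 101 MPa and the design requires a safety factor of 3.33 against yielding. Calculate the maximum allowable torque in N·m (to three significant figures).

τ_allow = 101/3.33 = 30.33 MPa.
For a solid shaft T_allow = τ_allow·πd³/16; πd³/16 = π×122³/16 = 356500 mm³.
T_allow = 30.33×356500 = 1.081×10^7 N·mm = 10810 N·m.

T_allow = 10800 N·m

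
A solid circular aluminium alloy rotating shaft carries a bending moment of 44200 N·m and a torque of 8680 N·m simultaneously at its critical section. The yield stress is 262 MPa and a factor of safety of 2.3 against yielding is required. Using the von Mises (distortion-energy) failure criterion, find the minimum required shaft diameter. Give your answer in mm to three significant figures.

σ_allow = σ_y/n = 262/2.3 = 113.9 MPa.
For a solid shaft σ_b = 32M/(πd³) and τ = 16T/(πd³), so the von Mises stress is σ' = (16/πd³)·√(4M²+3T²).
√(4M²+3T²) = √(4×(4.420×10^7)² + 3×(8.680×10^6)²) = 8.967×10^7 N·mm.
d³ = 16×8.967×10^7/(π×113.9) = 4.009×10^6 mm³.
d = 158.9 mm.

d = 159 mm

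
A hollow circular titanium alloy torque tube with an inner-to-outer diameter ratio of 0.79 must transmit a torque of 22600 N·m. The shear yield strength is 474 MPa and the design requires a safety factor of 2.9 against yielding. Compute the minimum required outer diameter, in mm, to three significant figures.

d_o = 105 mm

τ_allow = 474/2.9 = 163.4 MPa.
For a hollow shaft τ = 16T/[πd_o³(1−k⁴)] with k = 0.79, so 1−k⁴ = 0.6105.
d_o³ = 16T/[π τ_allow (1−k⁴)] = 16×2.2600×10^7/(π×163.4×0.6105) = 1.153×10^6 mm³.
d_o = 104.9 mm.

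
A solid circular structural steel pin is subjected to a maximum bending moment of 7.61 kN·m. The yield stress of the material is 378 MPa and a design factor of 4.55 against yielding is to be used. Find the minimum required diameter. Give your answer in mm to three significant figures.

d = 97.7 mm

σ_allow = 378/4.55 = 83.08 MPa.
For a solid circular section σ = 32M/(πd³), so d³ = 32M/(π σ_allow) = 32×7610000/(π×83.08) = 933000 mm³.
d = 97.72 mm.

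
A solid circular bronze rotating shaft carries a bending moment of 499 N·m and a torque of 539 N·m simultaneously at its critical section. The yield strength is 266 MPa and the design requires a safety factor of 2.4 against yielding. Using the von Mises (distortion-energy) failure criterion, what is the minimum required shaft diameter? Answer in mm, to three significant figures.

σ_allow = σ_y/n = 266/2.4 = 110.8 MPa.
For a solid shaft σ_b = 32M/(πd³) and τ = 16T/(πd³), so the von Mises stress is σ' = (16/πd³)·√(4M²+3T²).
√(4M²+3T²) = √(4×(499000)² + 3×(539000)²) = 1.367×10^6 N·mm.
d³ = 16×1.367×10^6/(π×110.8) = 62800 mm³.
d = 39.75 mm.

d = 39.7 mm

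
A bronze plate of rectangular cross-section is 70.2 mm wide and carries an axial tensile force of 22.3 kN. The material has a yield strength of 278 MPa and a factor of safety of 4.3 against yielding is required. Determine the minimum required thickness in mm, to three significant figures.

t = 4.91 mm

σ_allow = 278/4.3 = 64.65 MPa.
Required area A = F/σ_allow = 22300/64.65 = 344.9 mm².
t = A/w = 344.9/70.2 = 4.914 mm.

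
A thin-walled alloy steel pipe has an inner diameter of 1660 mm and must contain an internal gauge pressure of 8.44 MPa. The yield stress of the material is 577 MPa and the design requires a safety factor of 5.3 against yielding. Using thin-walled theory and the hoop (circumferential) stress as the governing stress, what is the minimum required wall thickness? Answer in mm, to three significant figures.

t = 64.3 mm

σ_allow = 577/5.3 = 108.9 MPa.
Hoop stress σ_h = pD/(2t), so t = pD/(2σ_allow) = 8.44×1660/(2×108.9) = 64.35 mm.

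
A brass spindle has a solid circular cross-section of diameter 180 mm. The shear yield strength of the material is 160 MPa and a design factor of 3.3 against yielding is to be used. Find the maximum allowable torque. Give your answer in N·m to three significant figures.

T_allow = 55500 N·m

τ_allow = 160/3.3 = 48.48 MPa.
For a solid shaft T_allow = τ_allow·πd³/16; πd³/16 = π×180³/16 = 1.145×10^6 mm³.
T_allow = 48.48×1.145×10^6 = 5.552×10^7 N·mm = 55520 N·m.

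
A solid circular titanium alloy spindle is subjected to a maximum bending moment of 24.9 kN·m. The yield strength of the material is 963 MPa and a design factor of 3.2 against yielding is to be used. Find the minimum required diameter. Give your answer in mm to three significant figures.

σ_allow = 963/3.2 = 300.9 MPa.
For a solid circular section σ = 32M/(πd³), so d³ = 32M/(π σ_allow) = 32×2.4900×10^7/(π×300.9) = 842800 mm³.
d = 94.46 mm.

d = 94.5 mm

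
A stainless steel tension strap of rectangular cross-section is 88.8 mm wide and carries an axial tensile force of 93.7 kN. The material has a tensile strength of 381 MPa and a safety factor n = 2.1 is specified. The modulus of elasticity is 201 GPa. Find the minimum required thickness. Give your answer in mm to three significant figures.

t = 5.82 mm

σ_allow = 381/2.1 = 181.4 MPa.
Required area A = F/σ_allow = 93700/181.4 = 516.5 mm².
t = A/w = 516.5/88.8 = 5.816 mm.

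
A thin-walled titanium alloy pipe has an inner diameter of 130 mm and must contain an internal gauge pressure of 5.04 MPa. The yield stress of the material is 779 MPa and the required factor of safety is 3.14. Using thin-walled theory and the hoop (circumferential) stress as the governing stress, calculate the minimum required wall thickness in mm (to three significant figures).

σ_allow = 779/3.14 = 248.1 MPa.
Hoop stress σ_h = pD/(2t), so t = pD/(2σ_allow) = 5.04×130/(2×248.1) = 1.320 mm.

t = 1.32 mm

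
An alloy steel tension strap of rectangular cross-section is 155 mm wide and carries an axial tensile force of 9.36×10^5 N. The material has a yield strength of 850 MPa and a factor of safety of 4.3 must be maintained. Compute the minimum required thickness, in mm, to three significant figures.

σ_allow = 850/4.3 = 197.7 MPa.
Required area A = F/σ_allow = 936000/197.7 = 4735 mm².
t = A/w = 4735/155 = 30.55 mm.

t = 30.5 mm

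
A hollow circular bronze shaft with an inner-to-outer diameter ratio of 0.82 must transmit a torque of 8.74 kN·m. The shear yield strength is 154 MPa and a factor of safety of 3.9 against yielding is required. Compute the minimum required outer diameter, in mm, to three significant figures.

d_o = 127 mm

τ_allow = 154/3.9 = 39.49 MPa.
For a hollow shaft τ = 16T/[πd_o³(1−k⁴)] with k = 0.82, so 1−k⁴ = 0.5479.
d_o³ = 16T/[π τ_allow (1−k⁴)] = 16×8740000/(π×39.49×0.5479) = 2.058×10^6 mm³.
d_o = 127.2 mm.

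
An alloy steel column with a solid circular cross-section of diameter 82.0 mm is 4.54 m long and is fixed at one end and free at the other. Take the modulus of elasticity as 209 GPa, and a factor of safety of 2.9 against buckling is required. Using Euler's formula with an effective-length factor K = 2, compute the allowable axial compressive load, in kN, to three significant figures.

I = πd⁴/64 = π×82.0⁴/64 = 2.219×10^6 mm⁴.
Effective length L_e = KL = 2×4.54 m = 9080 mm.
Euler critical load P_cr = π²EI/L_e² = π²×209000×2.219×10^6/9080² = 55530 N.
P_allow = P_cr/n = 55530/2.9 = 19150 N.

P_allow = 19.1 kN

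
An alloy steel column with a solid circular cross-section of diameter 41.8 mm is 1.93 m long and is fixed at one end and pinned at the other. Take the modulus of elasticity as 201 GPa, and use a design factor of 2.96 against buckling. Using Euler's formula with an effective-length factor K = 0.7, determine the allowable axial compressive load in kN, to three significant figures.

P_allow = 55.0 kN

I = πd⁴/64 = π×41.8⁴/64 = 149900 mm⁴.
Effective length L_e = KL = 0.7×1.93 m = 1351 mm.
Euler critical load P_cr = π²EI/L_e² = π²×201000×149900/1351² = 162900 N.
P_allow = P_cr/n = 162900/2.96 = 55030 N.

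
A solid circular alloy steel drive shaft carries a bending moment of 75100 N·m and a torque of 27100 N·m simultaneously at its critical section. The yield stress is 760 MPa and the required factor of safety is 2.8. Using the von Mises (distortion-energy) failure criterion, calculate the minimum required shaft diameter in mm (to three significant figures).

d = 143 mm

σ_allow = σ_y/n = 760/2.8 = 271.4 MPa.
For a solid shaft σ_b = 32M/(πd³) and τ = 16T/(πd³), so the von Mises stress is σ' = (16/πd³)·√(4M²+3T²).
√(4M²+3T²) = √(4×(7.510×10^7)² + 3×(2.710×10^7)²) = 1.574×10^8 N·mm.
d³ = 16×1.574×10^8/(π×271.4) = 2.953×10^6 mm³.
d = 143.5 mm.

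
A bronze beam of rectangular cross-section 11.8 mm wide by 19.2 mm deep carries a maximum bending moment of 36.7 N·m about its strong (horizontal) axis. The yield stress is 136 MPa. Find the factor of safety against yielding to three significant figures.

n = 2.69

Section modulus S = bh²/6 = 11.8×19.2²/6 = 725.0 mm³.
σ = M/S = 36700/725.0 = 50.62 MPa.
n = 136/50.62 = 2.687.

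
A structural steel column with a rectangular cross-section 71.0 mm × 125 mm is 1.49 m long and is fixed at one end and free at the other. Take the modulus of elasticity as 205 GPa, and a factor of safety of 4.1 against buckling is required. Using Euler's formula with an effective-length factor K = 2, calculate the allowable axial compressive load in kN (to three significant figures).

Buckling occurs about the weak axis: I_min = h·b³/12 = 125×71.0³/12 = 3.728×10^6 mm⁴ (b = 71.0 mm is the smaller dimension).
Effective length L_e = KL = 2×1.49 m = 2980 mm.
Euler critical load P_cr = π²EI/L_e² = π²×205000×3.728×10^6/2980² = 849400 N.
P_allow = P_cr/n = 849400/4.1 = 207200 N.

P_allow = 207 kN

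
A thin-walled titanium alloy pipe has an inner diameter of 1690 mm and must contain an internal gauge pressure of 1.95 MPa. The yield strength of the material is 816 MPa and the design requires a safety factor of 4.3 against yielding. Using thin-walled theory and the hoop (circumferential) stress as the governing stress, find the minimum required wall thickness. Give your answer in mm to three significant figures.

t = 8.68 mm

σ_allow = 816/4.3 = 189.8 MPa.
Hoop stress σ_h = pD/(2t), so t = pD/(2σ_allow) = 1.95×1690/(2×189.8) = 8.683 mm.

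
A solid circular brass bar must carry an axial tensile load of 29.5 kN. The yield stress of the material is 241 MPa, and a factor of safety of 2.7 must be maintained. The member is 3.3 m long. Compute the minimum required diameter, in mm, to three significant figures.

Allowable stress σ_allow = 241/2.7 = 89.26 MPa.
Required area A = F/σ_allow = 29500/89.26 = 330.5 mm².
A = πd²/4 → d = √(4A/π) = 20.51 mm.

d = 20.5 mm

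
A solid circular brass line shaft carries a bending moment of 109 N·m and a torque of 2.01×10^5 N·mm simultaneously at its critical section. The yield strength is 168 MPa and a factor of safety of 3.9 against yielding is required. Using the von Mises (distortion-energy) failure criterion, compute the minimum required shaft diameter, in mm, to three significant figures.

σ_allow = σ_y/n = 168/3.9 = 43.08 MPa.
For a solid shaft σ_b = 32M/(πd³) and τ = 16T/(πd³), so the von Mises stress is σ' = (16/πd³)·√(4M²+3T²).
√(4M²+3T²) = √(4×(109000)² + 3×(201000)²) = 410800 N·mm.
d³ = 16×410800/(π×43.08) = 48560 mm³.
d = 36.48 mm.

d = 36.5 mm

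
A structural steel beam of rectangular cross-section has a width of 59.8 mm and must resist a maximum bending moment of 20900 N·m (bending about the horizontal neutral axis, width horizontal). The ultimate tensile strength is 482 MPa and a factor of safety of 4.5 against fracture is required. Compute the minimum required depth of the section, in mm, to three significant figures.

h = 140 mm

σ_allow = 482/4.5 = 107.1 MPa.
For a rectangular section σ = 6M/(bh²), so h² = 6M/(b σ_allow) = 6×2.0900×10^7/(59.8×107.1) = 19580 mm².
h = 139.9 mm.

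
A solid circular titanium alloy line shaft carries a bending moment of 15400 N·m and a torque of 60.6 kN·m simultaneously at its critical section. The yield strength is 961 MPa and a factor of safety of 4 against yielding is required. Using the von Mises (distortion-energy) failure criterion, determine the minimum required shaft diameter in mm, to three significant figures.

d = 132 mm

σ_allow = σ_y/n = 961/4 = 240.2 MPa.
For a solid shaft σ_b = 32M/(πd³) and τ = 16T/(πd³), so the von Mises stress is σ' = (16/πd³)·√(4M²+3T²).
√(4M²+3T²) = √(4×(1.540×10^7)² + 3×(6.060×10^7)²) = 1.094×10^8 N·mm.
d³ = 16×1.094×10^8/(π×240.2) = 2.319×10^6 mm³.
d = 132.4 mm.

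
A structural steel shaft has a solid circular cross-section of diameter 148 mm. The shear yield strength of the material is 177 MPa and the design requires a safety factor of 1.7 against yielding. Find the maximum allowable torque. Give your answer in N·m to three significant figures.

T_allow = 66300 N·m

τ_allow = 177/1.7 = 104.1 MPa.
For a solid shaft T_allow = τ_allow·πd³/16; πd³/16 = π×148³/16 = 636500 mm³.
T_allow = 104.1×636500 = 6.627×10^7 N·mm = 66270 N·m.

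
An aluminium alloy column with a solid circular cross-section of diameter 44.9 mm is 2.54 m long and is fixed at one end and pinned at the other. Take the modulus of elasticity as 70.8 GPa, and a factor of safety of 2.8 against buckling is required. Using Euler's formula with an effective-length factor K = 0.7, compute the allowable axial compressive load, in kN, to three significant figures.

P_allow = 15.7 kN

I = πd⁴/64 = π×44.9⁴/64 = 199500 mm⁴.
Effective length L_e = KL = 0.7×2.54 m = 1778 mm.
Euler critical load P_cr = π²EI/L_e² = π²×70800×199500/1778² = 44100 N.
P_allow = P_cr/n = 44100/2.8 = 15750 N.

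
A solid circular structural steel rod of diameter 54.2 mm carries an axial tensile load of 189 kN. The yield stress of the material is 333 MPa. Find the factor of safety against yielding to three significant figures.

A = πd²/4 = 2307 mm².
σ = F/A = 189000/2307 = 81.92 MPa.
n = 333/81.92 = 4.065.

n = 4.07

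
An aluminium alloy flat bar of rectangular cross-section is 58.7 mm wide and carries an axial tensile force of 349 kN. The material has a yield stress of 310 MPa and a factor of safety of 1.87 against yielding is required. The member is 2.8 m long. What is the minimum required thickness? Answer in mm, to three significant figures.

σ_allow = 310/1.87 = 165.8 MPa.
Required area A = F/σ_allow = 349000/165.8 = 2105 mm².
t = A/w = 2105/58.7 = 35.86 mm.

t = 35.9 mm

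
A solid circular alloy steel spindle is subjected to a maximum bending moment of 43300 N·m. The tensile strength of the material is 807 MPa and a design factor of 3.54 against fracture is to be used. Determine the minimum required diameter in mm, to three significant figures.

σ_allow = 807/3.54 = 228.0 MPa.
For a solid circular section σ = 32M/(πd³), so d³ = 32M/(π σ_allow) = 32×4.3300×10^7/(π×228.0) = 1.935×10^6 mm³.
d = 124.6 mm.

d = 125 mm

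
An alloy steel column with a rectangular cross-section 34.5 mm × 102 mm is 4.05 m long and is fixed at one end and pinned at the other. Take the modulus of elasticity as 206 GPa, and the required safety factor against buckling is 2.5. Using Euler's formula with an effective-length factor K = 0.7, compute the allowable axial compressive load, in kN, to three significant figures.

P_allow = 35.3 kN

Buckling occurs about the weak axis: I_min = h·b³/12 = 102×34.5³/12 = 349000 mm⁴ (b = 34.5 mm is the smaller dimension).
Effective length L_e = KL = 0.7×4.05 m = 2835 mm.
Euler critical load P_cr = π²EI/L_e² = π²×206000×349000/2835² = 88300 N.
P_allow = P_cr/n = 88300/2.5 = 35320 N.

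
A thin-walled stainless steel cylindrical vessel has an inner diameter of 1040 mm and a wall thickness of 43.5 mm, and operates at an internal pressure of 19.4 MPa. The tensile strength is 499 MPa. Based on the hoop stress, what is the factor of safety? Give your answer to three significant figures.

σ_h = pD/(2t) = 19.4×1040/(2×43.5) = 231.9 MPa.
n = 499/231.9 = 2.152.

n = 2.15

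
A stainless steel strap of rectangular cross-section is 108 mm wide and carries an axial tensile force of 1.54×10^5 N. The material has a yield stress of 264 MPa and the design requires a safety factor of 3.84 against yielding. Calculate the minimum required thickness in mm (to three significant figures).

σ_allow = 264/3.84 = 68.75 MPa.
Required area A = F/σ_allow = 154000/68.75 = 2240 mm².
t = A/w = 2240/108 = 20.74 mm.

t = 20.7 mm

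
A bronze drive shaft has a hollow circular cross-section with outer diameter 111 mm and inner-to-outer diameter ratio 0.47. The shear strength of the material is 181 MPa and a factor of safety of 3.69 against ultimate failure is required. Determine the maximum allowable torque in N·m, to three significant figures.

T_allow = 12500 N·m

τ_allow = 181/3.69 = 49.05 MPa.
For a hollow shaft T_allow = τ_allow·πd_o³(1−k⁴)/16 with 1−k⁴ = 0.9512, so πd_o³(1−k⁴)/16 = 255400 mm³.
T_allow = 49.05×255400 = 1.253×10^7 N·mm = 12530 N·m.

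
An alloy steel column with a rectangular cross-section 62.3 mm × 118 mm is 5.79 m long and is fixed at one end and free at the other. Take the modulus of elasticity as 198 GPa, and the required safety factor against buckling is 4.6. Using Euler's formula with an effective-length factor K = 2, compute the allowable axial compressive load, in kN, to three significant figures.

P_allow = 7.53 kN

Buckling occurs about the weak axis: I_min = h·b³/12 = 118×62.3³/12 = 2.378×10^6 mm⁴ (b = 62.3 mm is the smaller dimension).
Effective length L_e = KL = 2×5.79 m = 11580 mm.
Euler critical load P_cr = π²EI/L_e² = π²×198000×2.378×10^6/11580² = 34650 N.
P_allow = P_cr/n = 34650/4.6 = 7533 N.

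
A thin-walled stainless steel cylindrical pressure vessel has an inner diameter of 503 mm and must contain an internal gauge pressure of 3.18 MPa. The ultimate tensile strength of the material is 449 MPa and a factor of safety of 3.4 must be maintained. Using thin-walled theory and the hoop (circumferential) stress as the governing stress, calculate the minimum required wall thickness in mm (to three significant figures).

σ_allow = 449/3.4 = 132.1 MPa.
Hoop stress σ_h = pD/(2t), so t = pD/(2σ_allow) = 3.18×503/(2×132.1) = 6.056 mm.

t = 6.06 mm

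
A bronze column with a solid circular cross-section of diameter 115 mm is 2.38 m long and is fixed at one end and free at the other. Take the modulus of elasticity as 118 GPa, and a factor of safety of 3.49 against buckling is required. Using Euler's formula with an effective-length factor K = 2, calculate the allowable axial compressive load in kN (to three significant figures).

P_allow = 126 kN

I = πd⁴/64 = π×115⁴/64 = 8.585×10^6 mm⁴.
Effective length L_e = KL = 2×2.38 m = 4760 mm.
Euler critical load P_cr = π²EI/L_e² = π²×118000×8.585×10^6/4760² = 441300 N.
P_allow = P_cr/n = 441300/3.49 = 126400 N.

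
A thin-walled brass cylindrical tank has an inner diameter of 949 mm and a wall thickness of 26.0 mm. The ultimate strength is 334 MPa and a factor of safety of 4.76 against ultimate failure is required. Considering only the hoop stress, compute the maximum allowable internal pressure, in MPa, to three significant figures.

p_allow = 3.84 MPa

σ_allow = 334/4.76 = 70.17 MPa.
σ_h = pD/(2t) → p_allow = 2σ_allow t/D = 2×70.17×26.0/949 = 3.845 MPa.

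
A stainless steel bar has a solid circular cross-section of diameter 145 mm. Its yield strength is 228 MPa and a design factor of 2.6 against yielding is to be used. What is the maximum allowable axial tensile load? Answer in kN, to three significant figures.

σ_allow = 228/2.6 = 87.69 MPa.
A = πd²/4 = π×145²/4 = 16510 mm².
F_allow = σ_allow × A = 87.69×16510 = 1.448×10^6 N.

F_allow = 1450 kN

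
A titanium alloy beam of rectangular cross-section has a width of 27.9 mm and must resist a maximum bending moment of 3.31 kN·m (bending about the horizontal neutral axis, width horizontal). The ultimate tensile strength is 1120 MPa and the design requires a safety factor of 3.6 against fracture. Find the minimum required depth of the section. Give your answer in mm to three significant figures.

h = 47.8 mm

σ_allow = 1120/3.6 = 311.1 MPa.
For a rectangular section σ = 6M/(bh²), so h² = 6M/(b σ_allow) = 6×3310000/(27.9×311.1) = 2288 mm².
h = 47.83 mm.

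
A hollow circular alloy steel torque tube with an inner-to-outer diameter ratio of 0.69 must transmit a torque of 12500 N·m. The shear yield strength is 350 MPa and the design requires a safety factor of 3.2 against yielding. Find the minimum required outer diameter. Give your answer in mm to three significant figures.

d_o = 91.0 mm

τ_allow = 350/3.2 = 109.4 MPa.
For a hollow shaft τ = 16T/[πd_o³(1−k⁴)] with k = 0.69, so 1−k⁴ = 0.7733.
d_o³ = 16T/[π τ_allow (1−k⁴)] = 16×1.2500×10^7/(π×109.4×0.7733) = 752700 mm³.
d_o = 90.96 mm.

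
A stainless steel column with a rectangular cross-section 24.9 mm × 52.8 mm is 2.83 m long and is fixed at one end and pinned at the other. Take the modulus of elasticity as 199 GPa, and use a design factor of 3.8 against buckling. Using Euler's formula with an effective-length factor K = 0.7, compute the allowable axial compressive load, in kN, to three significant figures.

P_allow = 8.95 kN

Buckling occurs about the weak axis: I_min = h·b³/12 = 52.8×24.9³/12 = 67930 mm⁴ (b = 24.9 mm is the smaller dimension).
Effective length L_e = KL = 0.7×2.83 m = 1981 mm.
Euler critical load P_cr = π²EI/L_e² = π²×199000×67930/1981² = 34000 N.
P_allow = P_cr/n = 34000/3.8 = 8946 N.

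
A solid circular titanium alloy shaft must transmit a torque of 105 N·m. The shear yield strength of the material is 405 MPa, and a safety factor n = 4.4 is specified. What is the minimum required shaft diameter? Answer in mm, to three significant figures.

d = 18.0 mm

Allowable shear stress τ_allow = 405/4.4 = 92.05 MPa.
For a solid shaft τ = 16T/(πd³), so d³ = 16T/(π τ_allow) = 16×105000/(π×92.05) = 5810 mm³.
d = (5810)^(1/3) = 17.98 mm.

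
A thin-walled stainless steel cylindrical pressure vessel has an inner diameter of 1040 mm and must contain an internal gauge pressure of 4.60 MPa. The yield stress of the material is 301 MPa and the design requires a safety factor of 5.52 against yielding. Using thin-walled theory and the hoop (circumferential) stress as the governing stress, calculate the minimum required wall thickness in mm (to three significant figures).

t = 43.9 mm

σ_allow = 301/5.52 = 54.53 MPa.
Hoop stress σ_h = pD/(2t), so t = pD/(2σ_allow) = 4.60×1040/(2×54.53) = 43.87 mm.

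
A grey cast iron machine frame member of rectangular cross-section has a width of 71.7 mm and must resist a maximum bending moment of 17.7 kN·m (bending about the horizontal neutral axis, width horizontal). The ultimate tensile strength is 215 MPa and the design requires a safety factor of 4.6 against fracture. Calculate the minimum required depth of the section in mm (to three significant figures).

σ_allow = 215/4.6 = 46.74 MPa.
For a rectangular section σ = 6M/(bh²), so h² = 6M/(b σ_allow) = 6×1.7700×10^7/(71.7×46.74) = 31690 mm².
h = 178.0 mm.

h = 178 mm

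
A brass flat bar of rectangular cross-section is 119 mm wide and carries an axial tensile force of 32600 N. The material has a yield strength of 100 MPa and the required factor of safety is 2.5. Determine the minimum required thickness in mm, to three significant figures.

σ_allow = 100/2.5 = 40.00 MPa.
Required area A = F/σ_allow = 32600/40.00 = 815.0 mm².
t = A/w = 815.0/119 = 6.849 mm.

t = 6.85 mm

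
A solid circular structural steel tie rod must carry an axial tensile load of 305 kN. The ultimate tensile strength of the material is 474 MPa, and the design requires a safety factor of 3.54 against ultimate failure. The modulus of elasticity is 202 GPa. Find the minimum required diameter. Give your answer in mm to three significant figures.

d = 53.9 mm

Allowable stress σ_allow = 474/3.54 = 133.9 MPa.
Required area A = F/σ_allow = 305000/133.9 = 2278 mm².
A = πd²/4 → d = √(4A/π) = 53.85 mm.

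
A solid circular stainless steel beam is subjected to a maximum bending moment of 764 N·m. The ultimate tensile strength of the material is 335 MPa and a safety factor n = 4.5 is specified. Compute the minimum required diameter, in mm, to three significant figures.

σ_allow = 335/4.5 = 74.44 MPa.
For a solid circular section σ = 32M/(πd³), so d³ = 32M/(π σ_allow) = 32×764000/(π×74.44) = 104500 mm³.
d = 47.11 mm.

d = 47.1 mm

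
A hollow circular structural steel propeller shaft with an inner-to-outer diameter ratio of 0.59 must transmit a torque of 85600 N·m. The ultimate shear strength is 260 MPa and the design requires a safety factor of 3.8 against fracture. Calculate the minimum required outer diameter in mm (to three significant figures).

τ_allow = 260/3.8 = 68.42 MPa.
For a hollow shaft τ = 16T/[πd_o³(1−k⁴)] with k = 0.59, so 1−k⁴ = 0.8788.
d_o³ = 16T/[π τ_allow (1−k⁴)] = 16×8.5600×10^7/(π×68.42×0.8788) = 7.250×10^6 mm³.
d_o = 193.5 mm.

d_o = 194 mm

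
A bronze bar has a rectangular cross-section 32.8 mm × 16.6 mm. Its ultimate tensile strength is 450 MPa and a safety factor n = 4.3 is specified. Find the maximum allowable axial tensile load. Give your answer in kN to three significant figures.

σ_allow = 450/4.3 = 104.7 MPa.
A = 32.8×16.6 = 544.5 mm².
F_allow = σ_allow × A = 104.7×544.5 = 56980 N.

F_allow = 57.0 kN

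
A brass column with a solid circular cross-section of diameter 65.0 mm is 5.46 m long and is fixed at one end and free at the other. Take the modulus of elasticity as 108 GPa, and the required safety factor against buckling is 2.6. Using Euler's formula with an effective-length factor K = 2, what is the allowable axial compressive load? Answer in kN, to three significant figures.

I = πd⁴/64 = π×65.0⁴/64 = 876200 mm⁴.
Effective length L_e = KL = 2×5.46 m = 10920 mm.
Euler critical load P_cr = π²EI/L_e² = π²×108000×876200/10920² = 7833 N.
P_allow = P_cr/n = 7833/2.6 = 3013 N.

P_allow = 3.01 kN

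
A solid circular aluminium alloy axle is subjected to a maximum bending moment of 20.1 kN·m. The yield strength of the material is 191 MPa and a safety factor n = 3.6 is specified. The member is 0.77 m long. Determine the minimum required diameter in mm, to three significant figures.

σ_allow = 191/3.6 = 53.06 MPa.
For a solid circular section σ = 32M/(πd³), so d³ = 32M/(π σ_allow) = 32×2.0100×10^7/(π×53.06) = 3.859×10^6 mm³.
d = 156.9 mm.

d = 157 mm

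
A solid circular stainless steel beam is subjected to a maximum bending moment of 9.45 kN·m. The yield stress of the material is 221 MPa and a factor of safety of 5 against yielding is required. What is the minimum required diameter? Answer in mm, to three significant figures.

σ_allow = 221/5 = 44.20 MPa.
For a solid circular section σ = 32M/(πd³), so d³ = 32M/(π σ_allow) = 32×9450000/(π×44.20) = 2.178×10^6 mm³.
d = 129.6 mm.

d = 130 mm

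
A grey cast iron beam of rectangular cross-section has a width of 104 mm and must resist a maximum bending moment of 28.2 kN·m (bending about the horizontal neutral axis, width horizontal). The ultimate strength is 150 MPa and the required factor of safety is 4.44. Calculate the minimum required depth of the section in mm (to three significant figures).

h = 219 mm

σ_allow = 150/4.44 = 33.78 MPa.
For a rectangular section σ = 6M/(bh²), so h² = 6M/(b σ_allow) = 6×2.8200×10^7/(104×33.78) = 48160 mm².
h = 219.4 mm.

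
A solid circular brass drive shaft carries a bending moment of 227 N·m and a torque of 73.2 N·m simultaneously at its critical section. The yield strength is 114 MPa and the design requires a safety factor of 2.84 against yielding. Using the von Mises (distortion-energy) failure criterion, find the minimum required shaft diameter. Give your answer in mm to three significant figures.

σ_allow = σ_y/n = 114/2.84 = 40.14 MPa.
For a solid shaft σ_b = 32M/(πd³) and τ = 16T/(πd³), so the von Mises stress is σ' = (16/πd³)·√(4M²+3T²).
√(4M²+3T²) = √(4×(227000)² + 3×(73200)²) = 471400 N·mm.
d³ = 16×471400/(π×40.14) = 59810 mm³.
d = 39.11 mm.

d = 39.1 mm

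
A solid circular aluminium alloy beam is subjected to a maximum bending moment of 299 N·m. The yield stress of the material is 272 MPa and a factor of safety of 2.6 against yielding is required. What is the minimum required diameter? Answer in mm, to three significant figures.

d = 30.8 mm

σ_allow = 272/2.6 = 104.6 MPa.
For a solid circular section σ = 32M/(πd³), so d³ = 32M/(π σ_allow) = 32×299000/(π×104.6) = 29110 mm³.
d = 30.76 mm.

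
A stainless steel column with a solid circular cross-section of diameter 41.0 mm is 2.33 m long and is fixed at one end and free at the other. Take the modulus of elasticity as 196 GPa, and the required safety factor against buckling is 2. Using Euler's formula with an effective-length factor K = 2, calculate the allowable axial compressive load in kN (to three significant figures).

P_allow = 6.18 kN

I = πd⁴/64 = π×41.0⁴/64 = 138700 mm⁴.
Effective length L_e = KL = 2×2.33 m = 4660 mm.
Euler critical load P_cr = π²EI/L_e² = π²×196000×138700/4660² = 12360 N.
P_allow = P_cr/n = 12360/2 = 6178 N.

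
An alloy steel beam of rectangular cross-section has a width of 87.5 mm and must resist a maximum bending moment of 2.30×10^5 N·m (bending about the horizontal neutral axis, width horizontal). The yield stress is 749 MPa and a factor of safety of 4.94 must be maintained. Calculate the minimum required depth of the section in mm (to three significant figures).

h = 323 mm

σ_allow = 749/4.94 = 151.6 MPa.
For a rectangular section σ = 6M/(bh²), so h² = 6M/(b σ_allow) = 6×2.3000×10^8/(87.5×151.6) = 104000 mm².
h = 322.5 mm.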